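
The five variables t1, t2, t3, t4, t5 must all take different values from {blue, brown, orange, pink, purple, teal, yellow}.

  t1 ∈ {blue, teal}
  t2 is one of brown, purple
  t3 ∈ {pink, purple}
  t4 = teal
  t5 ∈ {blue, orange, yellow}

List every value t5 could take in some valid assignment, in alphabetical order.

orange, yellow

t4's domain is down to {teal}, so t4 = teal. So t1 can't be teal.
That leaves t1 = blue. Eliminate blue elsewhere: t5.
No further eliminations apply; t5 can still be any of orange, yellow.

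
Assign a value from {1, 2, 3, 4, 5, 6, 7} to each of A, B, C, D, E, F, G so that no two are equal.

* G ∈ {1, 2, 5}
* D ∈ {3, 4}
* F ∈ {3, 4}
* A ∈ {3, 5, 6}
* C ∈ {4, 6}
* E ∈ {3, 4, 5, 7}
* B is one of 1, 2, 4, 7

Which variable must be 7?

E

D and F between them cover only {3, 4} — a naked pair. Remove those values from A, B, C, E.
C's domain is down to {6}, so C = 6. Strike 6 from A.
A has just one choice, so A = 5. Eliminate 5 elsewhere: E, G.
So 7 goes to E.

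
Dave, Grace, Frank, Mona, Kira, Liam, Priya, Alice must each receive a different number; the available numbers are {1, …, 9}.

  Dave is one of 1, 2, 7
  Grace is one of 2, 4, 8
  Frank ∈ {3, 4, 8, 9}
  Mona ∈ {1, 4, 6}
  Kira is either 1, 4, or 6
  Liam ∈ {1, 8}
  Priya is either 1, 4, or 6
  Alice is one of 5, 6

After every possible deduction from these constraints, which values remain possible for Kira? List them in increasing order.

Mona, Kira, Priya between them cover only {1, 4, 6} — a naked triple. Remove those values from Dave, Grace, Frank, Liam, Alice.
Liam must be 8 (only option left). Eliminate 8 elsewhere: Grace, Frank.
That leaves Alice = 5.
That leaves Grace = 2. Remove 2 from Dave.
Dave must be 7 (only option left).
No further eliminations apply; Kira can still be any of 1, 4, 6.

1, 4, 6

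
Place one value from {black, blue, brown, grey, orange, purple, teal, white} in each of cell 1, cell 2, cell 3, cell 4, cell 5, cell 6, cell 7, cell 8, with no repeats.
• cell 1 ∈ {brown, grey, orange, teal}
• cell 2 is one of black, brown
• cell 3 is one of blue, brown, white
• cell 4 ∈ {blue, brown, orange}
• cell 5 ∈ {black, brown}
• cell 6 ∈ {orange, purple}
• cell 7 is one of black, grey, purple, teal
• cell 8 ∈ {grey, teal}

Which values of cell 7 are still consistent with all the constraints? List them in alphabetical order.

grey, purple, teal

The 8 variables together cover exactly {black, blue, brown, grey, orange, purple, teal, white} — 8 values for 8 variables — and white appears only in cell 3's list, so cell 3 = white.
Among the 7 still-open variables, blue fits only cell 4 (and all 7 values in {black, blue, brown, grey, orange, purple, teal} must be used), so cell 4 = blue.
cell 2 and cell 5 between them cover only {black, brown} — a naked pair. Remove those values from cell 1, cell 7.
No further eliminations apply; cell 7 can still be any of grey, purple, teal.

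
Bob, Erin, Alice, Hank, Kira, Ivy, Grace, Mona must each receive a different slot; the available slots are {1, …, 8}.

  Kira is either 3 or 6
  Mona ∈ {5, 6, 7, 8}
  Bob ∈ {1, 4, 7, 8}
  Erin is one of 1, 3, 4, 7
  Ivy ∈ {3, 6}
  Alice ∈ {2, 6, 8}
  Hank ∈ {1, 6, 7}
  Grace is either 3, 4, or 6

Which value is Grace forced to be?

The 8 variables together cover exactly {1, 2, 3, 4, 5, 6, 7, 8} — 8 values for 8 variables — and 2 appears only in Alice's list, so Alice = 2.
The 7 still-open variables draw from only 7 values {1, 3, 4, 5, 6, 7, 8}, so each is used; only Mona can be 5, hence Mona = 5.
Among the 6 still-open variables, 8 fits only Bob (and all 6 values in {1, 3, 4, 6, 7, 8} must be used), so Bob = 8.
Kira and Ivy between them cover only {3, 6} — a naked pair. Remove those values from Erin, Hank, Grace.
So Grace = 4.

4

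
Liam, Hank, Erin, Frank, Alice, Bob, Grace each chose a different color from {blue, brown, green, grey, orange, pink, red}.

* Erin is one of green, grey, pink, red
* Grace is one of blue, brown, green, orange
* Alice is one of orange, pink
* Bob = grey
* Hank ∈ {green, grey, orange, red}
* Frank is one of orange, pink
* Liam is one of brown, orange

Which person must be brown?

Liam

Bob's domain is down to {grey}, so Bob = grey. Eliminate grey elsewhere: Hank, Erin.
The 6 still-open variables together cover exactly {blue, brown, green, orange, pink, red} — 6 values for 6 variables — and blue appears only in Grace's list, so Grace = blue.
The 5 still-open variables draw from only 5 values {brown, green, orange, pink, red}, so each is used; only Liam can be brown, hence Liam = brown.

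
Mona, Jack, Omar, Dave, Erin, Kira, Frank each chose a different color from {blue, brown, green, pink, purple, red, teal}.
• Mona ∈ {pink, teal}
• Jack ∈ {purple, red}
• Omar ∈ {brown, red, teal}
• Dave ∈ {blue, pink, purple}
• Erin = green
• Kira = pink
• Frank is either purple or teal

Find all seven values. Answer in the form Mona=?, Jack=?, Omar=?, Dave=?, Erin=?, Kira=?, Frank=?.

Mona=teal, Jack=red, Omar=brown, Dave=blue, Erin=green, Kira=pink, Frank=purple

Erin must be green (only option left).
Kira has just one choice, so Kira = pink. Strike pink from Mona, Dave.
Mona must be teal (only option left). Eliminate teal elsewhere: Omar, Frank.
Frank has just one choice, so Frank = purple. Remove purple from Jack, Dave.
Jack must be red (only option left). Remove red from Omar.
That leaves Omar = brown.
That leaves Dave = blue.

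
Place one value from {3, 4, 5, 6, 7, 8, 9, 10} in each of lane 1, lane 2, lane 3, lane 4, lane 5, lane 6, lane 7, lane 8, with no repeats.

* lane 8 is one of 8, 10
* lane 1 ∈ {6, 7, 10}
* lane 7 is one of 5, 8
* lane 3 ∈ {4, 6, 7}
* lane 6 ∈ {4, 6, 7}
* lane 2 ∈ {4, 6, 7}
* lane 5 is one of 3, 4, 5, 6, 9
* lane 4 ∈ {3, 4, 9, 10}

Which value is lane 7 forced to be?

The 3 variables lane 2, lane 3, lane 6 are confined to {4, 6, 7}, which locks those values in; drop them from lane 1, lane 4, lane 5.
That leaves lane 1 = 10. Strike 10 from lane 4, lane 8.
lane 8's domain is down to {8}, so lane 8 = 8. Remove 8 from lane 7.
So lane 7 = 5.

5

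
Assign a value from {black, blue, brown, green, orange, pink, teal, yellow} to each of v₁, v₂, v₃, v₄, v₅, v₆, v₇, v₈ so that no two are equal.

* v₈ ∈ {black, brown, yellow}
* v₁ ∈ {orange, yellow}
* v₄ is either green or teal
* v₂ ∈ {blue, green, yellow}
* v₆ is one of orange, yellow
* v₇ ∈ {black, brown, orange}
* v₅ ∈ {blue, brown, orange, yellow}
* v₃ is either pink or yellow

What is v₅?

blue

The 8 variables together cover exactly {black, blue, brown, green, orange, pink, teal, yellow} — 8 values for 8 variables — and pink appears only in v₃'s list, so v₃ = pink.
The 7 still-open variables together cover exactly {black, blue, brown, green, orange, teal, yellow} — 7 values for 7 variables — and teal appears only in v₄'s list, so v₄ = teal.
The 6 still-open variables draw from only 6 values {black, blue, brown, green, orange, yellow}, so each is used; only v₂ can be green, hence v₂ = green.
The 5 still-open variables together cover exactly {black, blue, brown, orange, yellow} — 5 values for 5 variables — and blue appears only in v₅'s list, so v₅ = blue.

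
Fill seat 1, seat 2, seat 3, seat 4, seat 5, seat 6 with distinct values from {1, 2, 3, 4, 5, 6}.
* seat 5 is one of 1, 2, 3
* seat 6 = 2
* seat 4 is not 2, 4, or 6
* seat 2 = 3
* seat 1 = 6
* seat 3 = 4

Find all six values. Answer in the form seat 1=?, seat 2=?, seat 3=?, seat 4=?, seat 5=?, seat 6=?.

seat 1 must be 6 (only option left).
seat 2 has just one choice, so seat 2 = 3. So seat 4, seat 5 can't be 3.
That leaves seat 3 = 4.
That leaves seat 6 = 2. Remove 2 from seat 5.
seat 5 has just one choice, so seat 5 = 1. Strike 1 from seat 4.
That leaves seat 4 = 5.

seat 1=6, seat 2=3, seat 3=4, seat 4=5, seat 5=1, seat 6=2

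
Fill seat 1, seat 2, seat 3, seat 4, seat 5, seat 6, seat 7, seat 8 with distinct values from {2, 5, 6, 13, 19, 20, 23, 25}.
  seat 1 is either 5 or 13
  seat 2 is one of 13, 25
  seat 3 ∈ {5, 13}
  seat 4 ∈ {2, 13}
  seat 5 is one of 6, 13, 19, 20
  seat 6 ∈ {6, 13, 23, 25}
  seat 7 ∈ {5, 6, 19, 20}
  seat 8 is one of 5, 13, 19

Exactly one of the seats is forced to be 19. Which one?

Among the 8 variables, 2 fits only seat 4 (and all 8 values in {2, 5, 6, 13, 19, 20, 23, 25} must be used), so seat 4 = 2.
Among the 7 still-open variables, 23 fits only seat 6 (and all 7 values in {5, 6, 13, 19, 20, 23, 25} must be used), so seat 6 = 23.
The 6 still-open variables draw from only 6 values {5, 6, 13, 19, 20, 25}, so each is used; only seat 2 can be 25, hence seat 2 = 25.
The 2 variables seat 1 and seat 3 are confined to {5, 13}, which locks those values in; drop them from seat 5, seat 7, seat 8.
So 19 goes to seat 8.

seat 8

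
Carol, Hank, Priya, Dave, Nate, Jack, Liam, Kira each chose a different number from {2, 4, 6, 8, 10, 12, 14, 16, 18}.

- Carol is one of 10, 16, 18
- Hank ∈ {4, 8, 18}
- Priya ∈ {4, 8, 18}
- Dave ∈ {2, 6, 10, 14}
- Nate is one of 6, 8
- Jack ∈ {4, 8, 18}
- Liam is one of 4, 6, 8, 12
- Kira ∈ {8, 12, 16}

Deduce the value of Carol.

Hank, Priya, Jack between them cover only {4, 8, 18} — a naked triple. Remove those values from Carol, Nate, Liam, Kira.
That leaves Nate = 6. So Dave, Liam can't be 6.
That leaves Liam = 12. Eliminate 12 elsewhere: Kira.
Kira must be 16 (only option left). Remove 16 from Carol.
So Carol = 10.

10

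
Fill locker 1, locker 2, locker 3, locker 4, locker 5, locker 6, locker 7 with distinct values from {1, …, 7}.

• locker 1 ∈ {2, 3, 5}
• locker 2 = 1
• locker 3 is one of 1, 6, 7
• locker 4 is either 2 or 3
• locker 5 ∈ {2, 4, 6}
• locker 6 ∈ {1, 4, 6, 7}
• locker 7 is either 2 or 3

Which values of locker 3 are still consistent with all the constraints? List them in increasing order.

6, 7

locker 2's domain is down to {1}, so locker 2 = 1. Strike 1 from locker 3, locker 6.
The 6 still-open variables draw from only 6 values {2, 3, 4, 5, 6, 7}, so each is used; only locker 1 can be 5, hence locker 1 = 5.
locker 4 and locker 7 share exactly the 2 values {2, 3}; by pigeonhole those values go to them, so strike 2, 3 from locker 5.
No further eliminations apply; locker 3 can still be any of 6, 7.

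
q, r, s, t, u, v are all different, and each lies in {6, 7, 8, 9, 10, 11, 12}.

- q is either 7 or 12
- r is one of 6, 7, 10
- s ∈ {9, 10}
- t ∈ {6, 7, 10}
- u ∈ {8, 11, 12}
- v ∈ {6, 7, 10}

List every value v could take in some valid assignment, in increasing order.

6, 7, 10

The 3 variables r, t, v are confined to {6, 7, 10}, which locks those values in; drop them from q, s.
q must be 12 (only option left). Remove 12 from u.
s must be 9 (only option left).
No further eliminations apply; v can still be any of 6, 7, 10.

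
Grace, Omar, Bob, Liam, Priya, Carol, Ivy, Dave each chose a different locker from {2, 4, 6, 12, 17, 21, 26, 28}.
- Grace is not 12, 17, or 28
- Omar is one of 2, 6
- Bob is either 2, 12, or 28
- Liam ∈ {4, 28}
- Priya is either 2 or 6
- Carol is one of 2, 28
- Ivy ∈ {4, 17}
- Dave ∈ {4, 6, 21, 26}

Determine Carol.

Among the 8 variables, 12 fits only Bob (and all 8 values in {2, 4, 6, 12, 17, 21, 26, 28} must be used), so Bob = 12.
The 7 still-open variables together cover exactly {2, 4, 6, 17, 21, 26, 28} — 7 values for 7 variables — and 17 appears only in Ivy's list, so Ivy = 17.
Omar and Priya between them cover only {2, 6} — a naked pair. Remove those values from Grace, Carol, Dave.
So Carol = 28.

28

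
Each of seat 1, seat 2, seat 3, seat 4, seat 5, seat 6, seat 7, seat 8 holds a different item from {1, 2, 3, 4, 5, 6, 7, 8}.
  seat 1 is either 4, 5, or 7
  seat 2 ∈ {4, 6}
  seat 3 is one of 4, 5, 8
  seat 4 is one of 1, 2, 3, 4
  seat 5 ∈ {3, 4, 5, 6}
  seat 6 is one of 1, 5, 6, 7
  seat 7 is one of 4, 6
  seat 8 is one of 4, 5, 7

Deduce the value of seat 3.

8

The 8 variables together cover exactly {1, 2, 3, 4, 5, 6, 7, 8} — 8 values for 8 variables — and 2 appears only in seat 4's list, so seat 4 = 2.
Among the 7 still-open variables, 1 fits only seat 6 (and all 7 values in {1, 3, 4, 5, 6, 7, 8} must be used), so seat 6 = 1.
Among the 6 still-open variables, 3 fits only seat 5 (and all 6 values in {3, 4, 5, 6, 7, 8} must be used), so seat 5 = 3.
The 5 still-open variables together cover exactly {4, 5, 6, 7, 8} — 5 values for 5 variables — and 8 appears only in seat 3's list, so seat 3 = 8.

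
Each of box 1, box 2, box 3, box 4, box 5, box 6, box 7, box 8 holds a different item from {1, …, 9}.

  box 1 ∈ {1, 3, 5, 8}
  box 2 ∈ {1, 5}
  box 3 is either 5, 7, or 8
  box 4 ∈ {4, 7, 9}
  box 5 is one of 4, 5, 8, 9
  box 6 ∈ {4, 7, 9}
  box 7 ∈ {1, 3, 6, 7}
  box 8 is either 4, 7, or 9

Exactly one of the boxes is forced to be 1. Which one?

Among the 8 variables, 6 fits only box 7 (and all 8 values in {1, 3, 4, 5, 6, 7, 8, 9} must be used), so box 7 = 6.
Among the 7 still-open variables, 3 fits only box 1 (and all 7 values in {1, 3, 4, 5, 7, 8, 9} must be used), so box 1 = 3.
The 6 still-open variables draw from only 6 values {1, 4, 5, 7, 8, 9}, so each is used; only box 2 can be 1, hence box 2 = 1.

box 2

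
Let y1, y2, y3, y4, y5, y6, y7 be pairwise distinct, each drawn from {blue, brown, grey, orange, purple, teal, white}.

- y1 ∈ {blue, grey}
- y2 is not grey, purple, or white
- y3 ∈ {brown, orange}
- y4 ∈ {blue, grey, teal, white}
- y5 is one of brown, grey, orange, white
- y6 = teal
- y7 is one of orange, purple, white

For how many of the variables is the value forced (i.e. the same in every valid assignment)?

2

y6's domain is down to {teal}, so y6 = teal. So y2, y4 can't be teal.
Among the 6 still-open variables, purple fits only y7 (and all 6 values in {blue, brown, grey, orange, purple, white} must be used), so y7 = purple.
Determined: y6=teal, y7=purple. The other variables each still have more than one consistent value. That makes 2.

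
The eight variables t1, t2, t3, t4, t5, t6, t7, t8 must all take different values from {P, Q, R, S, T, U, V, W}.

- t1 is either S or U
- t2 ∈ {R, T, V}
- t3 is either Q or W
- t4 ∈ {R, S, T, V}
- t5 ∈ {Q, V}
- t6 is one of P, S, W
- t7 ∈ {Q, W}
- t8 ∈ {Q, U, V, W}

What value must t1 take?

S

The 8 variables together cover exactly {P, Q, R, S, T, U, V, W} — 8 values for 8 variables — and P appears only in t6's list, so t6 = P.
The 2 variables t3 and t7 are confined to {Q, W}, which locks those values in; drop them from t5, t8.
t5 has just one choice, so t5 = V. Eliminate V elsewhere: t2, t4, t8.
t8's domain is down to {U}, so t8 = U. Remove U from t1.
So t1 = S.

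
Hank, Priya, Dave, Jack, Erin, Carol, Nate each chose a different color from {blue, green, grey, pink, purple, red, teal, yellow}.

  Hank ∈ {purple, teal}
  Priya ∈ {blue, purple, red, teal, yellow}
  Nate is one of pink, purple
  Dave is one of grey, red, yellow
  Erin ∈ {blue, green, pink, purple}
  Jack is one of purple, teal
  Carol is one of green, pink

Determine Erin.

Hank and Jack between them cover only {purple, teal} — a naked pair. Remove those values from Priya, Erin, Nate.
Nate must be pink (only option left). Remove pink from Erin, Carol.
Carol must be green (only option left). Eliminate green elsewhere: Erin.
So Erin = blue.

blue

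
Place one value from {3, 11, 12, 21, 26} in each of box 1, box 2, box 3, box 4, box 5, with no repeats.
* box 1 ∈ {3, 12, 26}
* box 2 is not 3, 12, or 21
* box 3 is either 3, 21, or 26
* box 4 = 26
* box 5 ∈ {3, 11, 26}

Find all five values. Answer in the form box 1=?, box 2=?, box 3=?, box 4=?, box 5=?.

box 4 has just one choice, so box 4 = 26. So box 1, box 2, box 3, box 5 can't be 26.
That leaves box 2 = 11. So box 5 can't be 11.
That leaves box 5 = 3. Eliminate 3 elsewhere: box 1, box 3.
box 1 must be 12 (only option left).
box 3 has just one choice, so box 3 = 21.

box 1=12, box 2=11, box 3=21, box 4=26, box 5=3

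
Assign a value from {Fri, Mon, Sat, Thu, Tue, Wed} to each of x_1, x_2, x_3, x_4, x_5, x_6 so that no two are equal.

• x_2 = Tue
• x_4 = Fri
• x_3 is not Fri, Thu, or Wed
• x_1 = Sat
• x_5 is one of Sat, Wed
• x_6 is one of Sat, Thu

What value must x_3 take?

x_1 has just one choice, so x_1 = Sat. So x_3, x_5, x_6 can't be Sat.
x_2 has just one choice, so x_2 = Tue. Strike Tue from x_3.
So x_3 = Mon.

Mon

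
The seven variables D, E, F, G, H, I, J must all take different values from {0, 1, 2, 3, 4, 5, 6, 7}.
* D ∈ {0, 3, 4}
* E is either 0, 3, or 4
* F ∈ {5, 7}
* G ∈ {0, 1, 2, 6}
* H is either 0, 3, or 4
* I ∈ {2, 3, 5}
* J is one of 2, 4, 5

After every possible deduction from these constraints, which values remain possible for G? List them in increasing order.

1, 6

D, E, H share exactly the 3 values {0, 3, 4}; by pigeonhole those values go to them, so strike 0, 3, 4 from G, I, J.
I and J between them cover only {2, 5} — a naked pair. Remove those values from F, G.
That leaves F = 7.
No further eliminations apply; G can still be any of 1, 6.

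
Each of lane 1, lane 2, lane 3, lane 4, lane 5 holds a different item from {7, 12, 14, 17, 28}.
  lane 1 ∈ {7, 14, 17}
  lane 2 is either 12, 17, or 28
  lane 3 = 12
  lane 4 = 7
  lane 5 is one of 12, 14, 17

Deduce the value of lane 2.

28

lane 3's domain is down to {12}, so lane 3 = 12. So lane 2, lane 5 can't be 12.
lane 4's domain is down to {7}, so lane 4 = 7. Remove 7 from lane 1.
The 3 still-open variables draw from only 3 values {14, 17, 28}, so each is used; only lane 2 can be 28, hence lane 2 = 28.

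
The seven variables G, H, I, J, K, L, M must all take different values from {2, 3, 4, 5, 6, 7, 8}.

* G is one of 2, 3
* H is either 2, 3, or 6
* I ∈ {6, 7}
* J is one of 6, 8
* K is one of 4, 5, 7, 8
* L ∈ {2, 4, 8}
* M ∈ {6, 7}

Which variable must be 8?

J

The 7 variables draw from only 7 values {2, 3, 4, 5, 6, 7, 8}, so each is used; only K can be 5, hence K = 5.
The 6 still-open variables together cover exactly {2, 3, 4, 6, 7, 8} — 6 values for 6 variables — and 4 appears only in L's list, so L = 4.
Among the 5 still-open variables, 8 fits only J (and all 5 values in {2, 3, 6, 7, 8} must be used), so J = 8.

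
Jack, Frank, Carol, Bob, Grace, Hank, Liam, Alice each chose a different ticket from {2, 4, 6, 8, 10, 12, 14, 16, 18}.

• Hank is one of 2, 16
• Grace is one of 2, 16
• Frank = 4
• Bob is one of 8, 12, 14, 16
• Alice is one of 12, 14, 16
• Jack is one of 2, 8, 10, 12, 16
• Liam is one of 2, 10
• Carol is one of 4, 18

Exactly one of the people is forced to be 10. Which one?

Frank must be 4 (only option left). Strike 4 from Carol.
That leaves Carol = 18.
Grace and Hank share exactly the 2 values {2, 16}; by pigeonhole those values go to them, so strike 2, 16 from Jack, Bob, Liam, Alice.
So 10 goes to Liam.

Liam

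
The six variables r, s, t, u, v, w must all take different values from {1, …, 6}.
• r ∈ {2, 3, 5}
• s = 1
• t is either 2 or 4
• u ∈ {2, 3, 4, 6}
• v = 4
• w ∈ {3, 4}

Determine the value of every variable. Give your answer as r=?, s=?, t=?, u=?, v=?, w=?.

r=5, s=1, t=2, u=6, v=4, w=3

s must be 1 (only option left).
v must be 4 (only option left). Strike 4 from t, u, w.
w has just one choice, so w = 3. Eliminate 3 elsewhere: r, u.
That leaves t = 2. So r, u can't be 2.
u must be 6 (only option left).
r has just one choice, so r = 5.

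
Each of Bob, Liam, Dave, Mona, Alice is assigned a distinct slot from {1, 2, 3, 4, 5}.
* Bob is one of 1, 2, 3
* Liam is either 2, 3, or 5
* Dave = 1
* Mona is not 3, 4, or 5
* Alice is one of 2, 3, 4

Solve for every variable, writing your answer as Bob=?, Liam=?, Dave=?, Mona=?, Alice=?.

Bob=3, Liam=5, Dave=1, Mona=2, Alice=4

Dave must be 1 (only option left). Eliminate 1 elsewhere: Bob, Mona.
Mona's domain is down to {2}, so Mona = 2. Strike 2 from Bob, Liam, Alice.
Bob's domain is down to {3}, so Bob = 3. Eliminate 3 elsewhere: Liam, Alice.
Liam's domain is down to {5}, so Liam = 5.
That leaves Alice = 4.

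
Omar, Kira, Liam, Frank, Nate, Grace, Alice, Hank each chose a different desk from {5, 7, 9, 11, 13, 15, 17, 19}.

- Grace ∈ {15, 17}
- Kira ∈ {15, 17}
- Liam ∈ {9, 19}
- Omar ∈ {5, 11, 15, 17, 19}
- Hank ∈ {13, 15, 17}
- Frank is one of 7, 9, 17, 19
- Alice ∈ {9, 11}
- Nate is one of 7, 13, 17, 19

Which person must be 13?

Hank

The 8 variables together cover exactly {5, 7, 9, 11, 13, 15, 17, 19} — 8 values for 8 variables — and 5 appears only in Omar's list, so Omar = 5.
Among the 7 still-open variables, 11 fits only Alice (and all 7 values in {7, 9, 11, 13, 15, 17, 19} must be used), so Alice = 11.
The 2 variables Kira and Grace are confined to {15, 17}, which locks those values in; drop them from Frank, Nate, Hank.
So 13 goes to Hank.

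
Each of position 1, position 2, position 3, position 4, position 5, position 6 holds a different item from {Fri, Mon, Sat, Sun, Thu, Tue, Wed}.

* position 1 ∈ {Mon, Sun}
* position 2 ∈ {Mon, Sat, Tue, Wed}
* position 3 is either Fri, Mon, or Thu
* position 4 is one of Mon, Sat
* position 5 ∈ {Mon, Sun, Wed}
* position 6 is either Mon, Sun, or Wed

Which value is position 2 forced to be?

Tue

The 3 variables position 1, position 5, position 6 are confined to {Mon, Sun, Wed}, which locks those values in; drop them from position 2, position 3, position 4.
position 4 must be Sat (only option left). Strike Sat from position 2.
So position 2 = Tue.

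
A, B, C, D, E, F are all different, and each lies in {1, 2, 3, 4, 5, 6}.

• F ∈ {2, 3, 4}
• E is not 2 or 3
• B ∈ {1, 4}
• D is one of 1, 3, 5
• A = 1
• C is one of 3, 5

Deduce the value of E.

A must be 1 (only option left). Strike 1 from B, D, E.
That leaves B = 4. Strike 4 from E, F.
The 4 still-open variables draw from only 4 values {2, 3, 5, 6}, so each is used; only F can be 2, hence F = 2.
The 3 still-open variables together cover exactly {3, 5, 6} — 3 values for 3 variables — and 6 appears only in E's list, so E = 6.

6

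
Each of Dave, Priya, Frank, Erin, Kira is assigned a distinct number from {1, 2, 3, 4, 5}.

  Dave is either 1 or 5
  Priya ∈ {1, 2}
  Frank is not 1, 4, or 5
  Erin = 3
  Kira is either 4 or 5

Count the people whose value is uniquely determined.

Erin's domain is down to {3}, so Erin = 3. Eliminate 3 elsewhere: Frank.
Frank must be 2 (only option left). So Priya can't be 2.
Priya has just one choice, so Priya = 1. Strike 1 from Dave.
Dave must be 5 (only option left). Strike 5 from Kira.
Kira has just one choice, so Kira = 4.
Every person is fixed: Dave=5, Priya=1, Frank=2, Erin=3, Kira=4. That makes 5.

5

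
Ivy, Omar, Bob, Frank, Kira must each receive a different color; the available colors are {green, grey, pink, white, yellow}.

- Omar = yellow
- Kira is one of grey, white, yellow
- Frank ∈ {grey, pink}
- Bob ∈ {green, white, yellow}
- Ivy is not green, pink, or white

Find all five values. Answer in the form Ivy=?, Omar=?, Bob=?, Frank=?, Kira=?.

Omar has just one choice, so Omar = yellow. Strike yellow from Ivy, Bob, Kira.
Ivy's domain is down to {grey}, so Ivy = grey. Eliminate grey elsewhere: Frank, Kira.
Frank's domain is down to {pink}, so Frank = pink.
Kira has just one choice, so Kira = white. Remove white from Bob.
Bob's domain is down to {green}, so Bob = green.

Ivy=grey, Omar=yellow, Bob=green, Frank=pink, Kira=white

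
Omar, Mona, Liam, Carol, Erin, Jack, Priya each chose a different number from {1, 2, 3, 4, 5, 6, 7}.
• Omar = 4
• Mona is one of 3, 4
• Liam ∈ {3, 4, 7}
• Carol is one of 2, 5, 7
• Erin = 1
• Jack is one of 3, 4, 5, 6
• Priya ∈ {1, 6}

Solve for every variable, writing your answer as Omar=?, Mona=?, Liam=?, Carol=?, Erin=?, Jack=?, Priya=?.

Omar=4, Mona=3, Liam=7, Carol=2, Erin=1, Jack=5, Priya=6

Omar's domain is down to {4}, so Omar = 4. So Mona, Liam, Jack can't be 4.
Mona's domain is down to {3}, so Mona = 3. Strike 3 from Liam, Jack.
That leaves Liam = 7. So Carol can't be 7.
Erin has just one choice, so Erin = 1. Remove 1 from Priya.
Priya's domain is down to {6}, so Priya = 6. Strike 6 from Jack.
Jack has just one choice, so Jack = 5. Strike 5 from Carol.
That leaves Carol = 2.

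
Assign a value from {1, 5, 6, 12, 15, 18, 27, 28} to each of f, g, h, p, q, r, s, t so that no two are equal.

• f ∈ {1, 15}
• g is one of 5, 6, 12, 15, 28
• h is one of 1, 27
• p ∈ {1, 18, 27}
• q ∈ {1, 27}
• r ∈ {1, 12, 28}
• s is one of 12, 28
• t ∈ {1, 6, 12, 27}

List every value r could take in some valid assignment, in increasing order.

Among the 8 variables, 5 fits only g (and all 8 values in {1, 5, 6, 12, 15, 18, 27, 28} must be used), so g = 5.
The 7 still-open variables together cover exactly {1, 6, 12, 15, 18, 27, 28} — 7 values for 7 variables — and 6 appears only in t's list, so t = 6.
The 6 still-open variables draw from only 6 values {1, 12, 15, 18, 27, 28}, so each is used; only f can be 15, hence f = 15.
The 5 still-open variables together cover exactly {1, 12, 18, 27, 28} — 5 values for 5 variables — and 18 appears only in p's list, so p = 18.
h and q share exactly the 2 values {1, 27}; by pigeonhole those values go to them, so strike 1, 27 from r.
No further eliminations apply; r can still be any of 12, 28.

12, 28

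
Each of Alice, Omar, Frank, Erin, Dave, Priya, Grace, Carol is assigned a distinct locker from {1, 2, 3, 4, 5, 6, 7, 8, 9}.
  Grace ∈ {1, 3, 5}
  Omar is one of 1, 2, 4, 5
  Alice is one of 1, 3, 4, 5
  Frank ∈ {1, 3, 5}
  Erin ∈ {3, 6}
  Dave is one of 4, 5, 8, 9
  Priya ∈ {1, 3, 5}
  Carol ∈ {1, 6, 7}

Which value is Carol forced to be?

7

Frank, Priya, Grace share exactly the 3 values {1, 3, 5}; by pigeonhole those values go to them, so strike 1, 3, 5 from Alice, Omar, Erin, Dave, Carol.
Alice must be 4 (only option left). So Omar, Dave can't be 4.
That leaves Omar = 2.
Erin's domain is down to {6}, so Erin = 6. Remove 6 from Carol.
So Carol = 7.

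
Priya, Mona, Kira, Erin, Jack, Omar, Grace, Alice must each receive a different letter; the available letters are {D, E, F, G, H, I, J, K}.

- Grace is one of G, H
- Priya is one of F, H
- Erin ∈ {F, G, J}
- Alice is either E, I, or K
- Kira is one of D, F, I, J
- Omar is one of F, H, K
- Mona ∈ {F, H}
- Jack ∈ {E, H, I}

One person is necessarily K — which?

Omar

Among the 8 variables, D fits only Kira (and all 8 values in {D, E, F, G, H, I, J, K} must be used), so Kira = D.
Among the 7 still-open variables, J fits only Erin (and all 7 values in {E, F, G, H, I, J, K} must be used), so Erin = J.
The 6 still-open variables draw from only 6 values {E, F, G, H, I, K}, so each is used; only Grace can be G, hence Grace = G.
The 2 variables Priya and Mona are confined to {F, H}, which locks those values in; drop them from Jack, Omar.
So K goes to Omar.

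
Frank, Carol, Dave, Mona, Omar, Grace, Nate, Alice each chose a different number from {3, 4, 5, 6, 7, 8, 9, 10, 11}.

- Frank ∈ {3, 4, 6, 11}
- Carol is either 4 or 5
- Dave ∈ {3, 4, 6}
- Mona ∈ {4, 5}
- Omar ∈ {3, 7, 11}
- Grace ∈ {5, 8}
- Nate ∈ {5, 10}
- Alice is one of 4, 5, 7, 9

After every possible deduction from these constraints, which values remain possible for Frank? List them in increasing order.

Carol and Mona share exactly the 2 values {4, 5}; by pigeonhole those values go to them, so strike 4, 5 from Frank, Dave, Grace, Nate, Alice.
Grace's domain is down to {8}, so Grace = 8.
Nate's domain is down to {10}, so Nate = 10.
No further eliminations apply; Frank can still be any of 3, 6, 11.

3, 6, 11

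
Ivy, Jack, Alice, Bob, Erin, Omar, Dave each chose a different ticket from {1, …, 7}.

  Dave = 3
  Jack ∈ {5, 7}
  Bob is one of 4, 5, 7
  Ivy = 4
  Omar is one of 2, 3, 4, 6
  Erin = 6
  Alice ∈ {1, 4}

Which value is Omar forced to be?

2

Ivy has just one choice, so Ivy = 4. So Alice, Bob, Omar can't be 4.
That leaves Alice = 1.
Erin must be 6 (only option left). Eliminate 6 elsewhere: Omar.
Dave has just one choice, so Dave = 3. So Omar can't be 3.
So Omar = 2.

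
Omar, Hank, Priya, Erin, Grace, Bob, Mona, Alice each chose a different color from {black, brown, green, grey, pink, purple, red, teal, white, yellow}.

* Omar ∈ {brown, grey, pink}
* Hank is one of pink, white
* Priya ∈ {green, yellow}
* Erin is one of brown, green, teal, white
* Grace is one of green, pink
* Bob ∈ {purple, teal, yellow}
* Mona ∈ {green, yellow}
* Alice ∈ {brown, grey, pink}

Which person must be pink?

Among the 8 variables, purple fits only Bob (and all 8 values in {brown, green, grey, pink, purple, teal, white, yellow} must be used), so Bob = purple.
Among the 7 still-open variables, teal fits only Erin (and all 7 values in {brown, green, grey, pink, teal, white, yellow} must be used), so Erin = teal.
Among the 6 still-open variables, white fits only Hank (and all 6 values in {brown, green, grey, pink, white, yellow} must be used), so Hank = white.
The 2 variables Priya and Mona are confined to {green, yellow}, which locks those values in; drop them from Grace.
So pink goes to Grace.

Grace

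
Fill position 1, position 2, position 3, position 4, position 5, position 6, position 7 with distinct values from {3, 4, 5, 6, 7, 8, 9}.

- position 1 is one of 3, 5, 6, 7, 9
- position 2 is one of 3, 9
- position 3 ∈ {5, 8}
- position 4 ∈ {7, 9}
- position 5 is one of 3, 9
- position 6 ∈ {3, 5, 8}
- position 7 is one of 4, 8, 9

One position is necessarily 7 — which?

position 4

The 7 variables draw from only 7 values {3, 4, 5, 6, 7, 8, 9}, so each is used; only position 7 can be 4, hence position 7 = 4.
The 6 still-open variables together cover exactly {3, 5, 6, 7, 8, 9} — 6 values for 6 variables — and 6 appears only in position 1's list, so position 1 = 6.
The 5 still-open variables draw from only 5 values {3, 5, 7, 8, 9}, so each is used; only position 4 can be 7, hence position 4 = 7.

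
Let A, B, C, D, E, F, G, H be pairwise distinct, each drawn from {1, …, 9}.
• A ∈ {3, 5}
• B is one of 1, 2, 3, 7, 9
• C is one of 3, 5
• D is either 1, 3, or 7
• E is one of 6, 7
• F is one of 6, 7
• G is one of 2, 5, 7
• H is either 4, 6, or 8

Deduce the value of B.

A and C share exactly the 2 values {3, 5}; by pigeonhole those values go to them, so strike 3, 5 from B, D, G.
The 2 variables E and F are confined to {6, 7}, which locks those values in; drop them from B, D, G, H.
D must be 1 (only option left). Eliminate 1 elsewhere: B.
G must be 2 (only option left). Remove 2 from B.
So B = 9.

9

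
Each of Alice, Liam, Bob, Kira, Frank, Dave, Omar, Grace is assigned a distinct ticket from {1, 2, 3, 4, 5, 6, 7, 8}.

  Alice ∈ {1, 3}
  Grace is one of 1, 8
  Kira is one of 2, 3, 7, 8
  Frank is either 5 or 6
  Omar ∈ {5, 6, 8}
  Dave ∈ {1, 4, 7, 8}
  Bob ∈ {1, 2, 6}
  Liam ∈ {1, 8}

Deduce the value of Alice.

The 8 variables draw from only 8 values {1, 2, 3, 4, 5, 6, 7, 8}, so each is used; only Dave can be 4, hence Dave = 4.
The 7 still-open variables together cover exactly {1, 2, 3, 5, 6, 7, 8} — 7 values for 7 variables — and 7 appears only in Kira's list, so Kira = 7.
Among the 6 still-open variables, 2 fits only Bob (and all 6 values in {1, 2, 3, 5, 6, 8} must be used), so Bob = 2.
Among the 5 still-open variables, 3 fits only Alice (and all 5 values in {1, 3, 5, 6, 8} must be used), so Alice = 3.

3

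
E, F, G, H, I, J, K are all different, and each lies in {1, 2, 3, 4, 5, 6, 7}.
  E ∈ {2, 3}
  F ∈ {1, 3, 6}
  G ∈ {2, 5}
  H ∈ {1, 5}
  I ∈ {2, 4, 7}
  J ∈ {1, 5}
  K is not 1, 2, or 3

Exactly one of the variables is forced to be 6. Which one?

F

The 2 variables H and J are confined to {1, 5}, which locks those values in; drop them from F, G, K.
That leaves G = 2. Strike 2 from E, I.
That leaves E = 3. Remove 3 from F.
So 6 goes to F.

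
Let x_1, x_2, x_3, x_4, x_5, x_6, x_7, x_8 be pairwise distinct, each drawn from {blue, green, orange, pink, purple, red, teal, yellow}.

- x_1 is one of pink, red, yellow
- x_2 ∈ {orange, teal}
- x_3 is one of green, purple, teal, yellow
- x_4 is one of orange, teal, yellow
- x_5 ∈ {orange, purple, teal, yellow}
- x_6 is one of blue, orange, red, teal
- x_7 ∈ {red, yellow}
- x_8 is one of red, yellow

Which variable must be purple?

x_5

Among the 8 variables, blue fits only x_6 (and all 8 values in {blue, green, orange, pink, purple, red, teal, yellow} must be used), so x_6 = blue.
Among the 7 still-open variables, green fits only x_3 (and all 7 values in {green, orange, pink, purple, red, teal, yellow} must be used), so x_3 = green.
Among the 6 still-open variables, pink fits only x_1 (and all 6 values in {orange, pink, purple, red, teal, yellow} must be used), so x_1 = pink.
The 5 still-open variables draw from only 5 values {orange, purple, red, teal, yellow}, so each is used; only x_5 can be purple, hence x_5 = purple.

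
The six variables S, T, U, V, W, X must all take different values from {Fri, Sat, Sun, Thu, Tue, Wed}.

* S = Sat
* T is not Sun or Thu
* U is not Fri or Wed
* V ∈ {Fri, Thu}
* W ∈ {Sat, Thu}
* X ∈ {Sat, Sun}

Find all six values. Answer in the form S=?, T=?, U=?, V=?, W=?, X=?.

S must be Sat (only option left). So T, U, W, X can't be Sat.
W must be Thu (only option left). So U, V can't be Thu.
That leaves X = Sun. So U can't be Sun.
U's domain is down to {Tue}, so U = Tue. Strike Tue from T.
V must be Fri (only option left). Remove Fri from T.
T must be Wed (only option left).

S=Sat, T=Wed, U=Tue, V=Fri, W=Thu, X=Sun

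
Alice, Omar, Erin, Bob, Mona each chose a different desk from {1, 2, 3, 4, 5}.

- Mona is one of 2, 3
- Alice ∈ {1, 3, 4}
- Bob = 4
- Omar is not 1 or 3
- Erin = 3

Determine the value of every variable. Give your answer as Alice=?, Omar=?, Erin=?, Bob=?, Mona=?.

Alice=1, Omar=5, Erin=3, Bob=4, Mona=2

Erin must be 3 (only option left). Remove 3 from Alice, Mona.
Bob's domain is down to {4}, so Bob = 4. Remove 4 from Alice, Omar.
Mona must be 2 (only option left). Eliminate 2 elsewhere: Omar.
Alice's domain is down to {1}, so Alice = 1.
That leaves Omar = 5.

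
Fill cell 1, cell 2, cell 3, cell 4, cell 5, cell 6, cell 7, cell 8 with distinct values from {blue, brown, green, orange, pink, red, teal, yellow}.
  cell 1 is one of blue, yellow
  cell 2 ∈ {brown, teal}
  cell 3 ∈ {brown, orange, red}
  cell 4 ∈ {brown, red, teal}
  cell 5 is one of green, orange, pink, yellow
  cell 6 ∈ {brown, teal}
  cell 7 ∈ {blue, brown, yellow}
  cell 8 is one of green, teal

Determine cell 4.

red

The 8 variables together cover exactly {blue, brown, green, orange, pink, red, teal, yellow} — 8 values for 8 variables — and pink appears only in cell 5's list, so cell 5 = pink.
Among the 7 still-open variables, green fits only cell 8 (and all 7 values in {blue, brown, green, orange, red, teal, yellow} must be used), so cell 8 = green.
The 6 still-open variables together cover exactly {blue, brown, orange, red, teal, yellow} — 6 values for 6 variables — and orange appears only in cell 3's list, so cell 3 = orange.
The 5 still-open variables draw from only 5 values {blue, brown, red, teal, yellow}, so each is used; only cell 4 can be red, hence cell 4 = red.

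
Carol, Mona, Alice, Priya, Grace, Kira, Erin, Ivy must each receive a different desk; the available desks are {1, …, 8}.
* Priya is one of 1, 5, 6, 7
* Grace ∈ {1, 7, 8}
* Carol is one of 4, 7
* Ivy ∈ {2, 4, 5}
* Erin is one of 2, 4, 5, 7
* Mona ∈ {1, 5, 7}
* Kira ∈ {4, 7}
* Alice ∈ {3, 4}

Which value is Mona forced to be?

1

The 8 variables together cover exactly {1, 2, 3, 4, 5, 6, 7, 8} — 8 values for 8 variables — and 3 appears only in Alice's list, so Alice = 3.
The 7 still-open variables together cover exactly {1, 2, 4, 5, 6, 7, 8} — 7 values for 7 variables — and 6 appears only in Priya's list, so Priya = 6.
The 6 still-open variables together cover exactly {1, 2, 4, 5, 7, 8} — 6 values for 6 variables — and 8 appears only in Grace's list, so Grace = 8.
The 5 still-open variables draw from only 5 values {1, 2, 4, 5, 7}, so each is used; only Mona can be 1, hence Mona = 1.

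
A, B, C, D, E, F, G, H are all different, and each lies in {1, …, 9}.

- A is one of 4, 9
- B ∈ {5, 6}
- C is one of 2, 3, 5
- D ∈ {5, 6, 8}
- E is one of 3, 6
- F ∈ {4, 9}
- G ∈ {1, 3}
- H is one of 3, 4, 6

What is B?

The 8 variables draw from only 8 values {1, 2, 3, 4, 5, 6, 8, 9}, so each is used; only G can be 1, hence G = 1.
The 7 still-open variables draw from only 7 values {2, 3, 4, 5, 6, 8, 9}, so each is used; only C can be 2, hence C = 2.
The 6 still-open variables together cover exactly {3, 4, 5, 6, 8, 9} — 6 values for 6 variables — and 8 appears only in D's list, so D = 8.
The 5 still-open variables draw from only 5 values {3, 4, 5, 6, 9}, so each is used; only B can be 5, hence B = 5.

5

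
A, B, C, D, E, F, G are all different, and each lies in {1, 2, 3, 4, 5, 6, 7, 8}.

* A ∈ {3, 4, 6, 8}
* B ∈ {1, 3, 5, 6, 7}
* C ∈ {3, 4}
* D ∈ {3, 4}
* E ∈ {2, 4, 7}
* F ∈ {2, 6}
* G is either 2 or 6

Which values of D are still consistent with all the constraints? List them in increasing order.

C and D between them cover only {3, 4} — a naked pair. Remove those values from A, B, E.
F and G between them cover only {2, 6} — a naked pair. Remove those values from A, B, E.
A's domain is down to {8}, so A = 8.
E's domain is down to {7}, so E = 7. Eliminate 7 elsewhere: B.
No further eliminations apply; D can still be any of 3, 4.

3, 4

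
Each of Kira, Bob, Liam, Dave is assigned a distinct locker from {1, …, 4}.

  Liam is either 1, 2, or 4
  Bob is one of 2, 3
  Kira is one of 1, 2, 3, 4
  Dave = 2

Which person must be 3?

Dave must be 2 (only option left). Eliminate 2 elsewhere: Kira, Bob, Liam.
So 3 goes to Bob.

Bob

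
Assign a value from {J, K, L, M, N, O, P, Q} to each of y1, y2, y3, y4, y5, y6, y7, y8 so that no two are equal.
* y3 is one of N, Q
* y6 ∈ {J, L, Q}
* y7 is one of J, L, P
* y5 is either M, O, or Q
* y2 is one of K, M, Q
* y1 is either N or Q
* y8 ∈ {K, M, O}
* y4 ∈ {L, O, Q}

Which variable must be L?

y4

Among the 8 variables, P fits only y7 (and all 8 values in {J, K, L, M, N, O, P, Q} must be used), so y7 = P.
The 7 still-open variables together cover exactly {J, K, L, M, N, O, Q} — 7 values for 7 variables — and J appears only in y6's list, so y6 = J.
The 6 still-open variables together cover exactly {K, L, M, N, O, Q} — 6 values for 6 variables — and L appears only in y4's list, so y4 = L.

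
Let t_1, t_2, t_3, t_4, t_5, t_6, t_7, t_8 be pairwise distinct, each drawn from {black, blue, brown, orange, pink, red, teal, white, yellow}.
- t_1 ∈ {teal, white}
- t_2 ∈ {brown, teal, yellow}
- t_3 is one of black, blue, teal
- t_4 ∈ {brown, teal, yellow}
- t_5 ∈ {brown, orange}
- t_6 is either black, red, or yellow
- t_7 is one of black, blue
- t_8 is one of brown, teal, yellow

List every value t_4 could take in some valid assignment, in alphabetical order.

brown, teal, yellow

The 8 variables draw from only 8 values {black, blue, brown, orange, red, teal, white, yellow}, so each is used; only t_5 can be orange, hence t_5 = orange.
Among the 7 still-open variables, red fits only t_6 (and all 7 values in {black, blue, brown, red, teal, white, yellow} must be used), so t_6 = red.
Among the 6 still-open variables, white fits only t_1 (and all 6 values in {black, blue, brown, teal, white, yellow} must be used), so t_1 = white.
The 3 variables t_2, t_4, t_8 are confined to {brown, teal, yellow}, which locks those values in; drop them from t_3.
No further eliminations apply; t_4 can still be any of brown, teal, yellow.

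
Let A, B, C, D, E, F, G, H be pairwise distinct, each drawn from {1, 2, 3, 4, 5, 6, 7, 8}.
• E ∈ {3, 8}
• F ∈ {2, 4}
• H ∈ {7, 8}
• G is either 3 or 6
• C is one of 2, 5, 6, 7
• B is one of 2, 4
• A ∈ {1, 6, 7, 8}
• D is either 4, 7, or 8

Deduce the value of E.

3

The 8 variables draw from only 8 values {1, 2, 3, 4, 5, 6, 7, 8}, so each is used; only A can be 1, hence A = 1.
The 7 still-open variables together cover exactly {2, 3, 4, 5, 6, 7, 8} — 7 values for 7 variables — and 5 appears only in C's list, so C = 5.
The 6 still-open variables together cover exactly {2, 3, 4, 6, 7, 8} — 6 values for 6 variables — and 6 appears only in G's list, so G = 6.
Among the 5 still-open variables, 3 fits only E (and all 5 values in {2, 3, 4, 7, 8} must be used), so E = 3.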